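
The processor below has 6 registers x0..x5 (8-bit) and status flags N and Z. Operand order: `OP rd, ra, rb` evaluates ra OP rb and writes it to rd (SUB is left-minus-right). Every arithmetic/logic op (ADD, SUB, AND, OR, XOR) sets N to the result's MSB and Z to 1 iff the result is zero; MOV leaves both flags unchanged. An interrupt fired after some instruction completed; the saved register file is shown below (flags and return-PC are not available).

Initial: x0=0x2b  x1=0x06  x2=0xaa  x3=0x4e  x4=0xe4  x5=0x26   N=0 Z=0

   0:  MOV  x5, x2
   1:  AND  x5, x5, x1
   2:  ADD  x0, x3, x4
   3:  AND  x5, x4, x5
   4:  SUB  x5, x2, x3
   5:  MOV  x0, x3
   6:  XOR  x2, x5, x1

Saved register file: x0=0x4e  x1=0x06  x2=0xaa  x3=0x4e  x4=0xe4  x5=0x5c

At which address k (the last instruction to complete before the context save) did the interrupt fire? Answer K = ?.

after  0: x0=0x2b x1=0x06 x2=0xaa x3=0x4e x4=0xe4 x5=0xaa  N=0 Z=0
after  1: x0=0x2b x1=0x06 x2=0xaa x3=0x4e x4=0xe4 x5=0x02  N=0 Z=0
after  2: x0=0x32 x1=0x06 x2=0xaa x3=0x4e x4=0xe4 x5=0x02  N=0 Z=0
after  3: x0=0x32 x1=0x06 x2=0xaa x3=0x4e x4=0xe4 x5=0x00  N=0 Z=1
after  4: x0=0x32 x1=0x06 x2=0xaa x3=0x4e x4=0xe4 x5=0x5c  N=0 Z=0
after  5: x0=0x4e x1=0x06 x2=0xaa x3=0x4e x4=0xe4 x5=0x5c  N=0 Z=0
-- IRQ taken; context saved, return-PC = 6 --

K = 5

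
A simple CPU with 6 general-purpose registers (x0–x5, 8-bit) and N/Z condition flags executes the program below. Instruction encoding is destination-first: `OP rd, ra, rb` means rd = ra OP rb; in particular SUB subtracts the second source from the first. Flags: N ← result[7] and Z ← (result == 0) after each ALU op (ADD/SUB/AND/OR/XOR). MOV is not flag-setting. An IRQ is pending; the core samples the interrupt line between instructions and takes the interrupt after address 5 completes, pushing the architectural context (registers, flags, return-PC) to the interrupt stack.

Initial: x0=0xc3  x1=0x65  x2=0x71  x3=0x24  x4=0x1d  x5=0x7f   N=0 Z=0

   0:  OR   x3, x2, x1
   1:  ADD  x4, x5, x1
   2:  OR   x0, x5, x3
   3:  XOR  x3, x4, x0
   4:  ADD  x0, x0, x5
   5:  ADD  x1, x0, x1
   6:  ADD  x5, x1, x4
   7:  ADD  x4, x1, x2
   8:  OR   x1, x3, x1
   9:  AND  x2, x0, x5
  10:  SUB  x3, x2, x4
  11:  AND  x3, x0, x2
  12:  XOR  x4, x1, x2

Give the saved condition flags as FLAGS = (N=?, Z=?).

FLAGS = (N=0, Z=0)

after  0: x0=0xc3 x1=0x65 x2=0x71 x3=0x75 x4=0x1d x5=0x7f  N=0 Z=0
after  1: x0=0xc3 x1=0x65 x2=0x71 x3=0x75 x4=0xe4 x5=0x7f  N=1 Z=0
after  2: x0=0x7f x1=0x65 x2=0x71 x3=0x75 x4=0xe4 x5=0x7f  N=0 Z=0
after  3: x0=0x7f x1=0x65 x2=0x71 x3=0x9b x4=0xe4 x5=0x7f  N=1 Z=0
after  4: x0=0xfe x1=0x65 x2=0x71 x3=0x9b x4=0xe4 x5=0x7f  N=1 Z=0
after  5: x0=0xfe x1=0x63 x2=0x71 x3=0x9b x4=0xe4 x5=0x7f  N=0 Z=0
-- IRQ taken; context saved, return-PC = 6 --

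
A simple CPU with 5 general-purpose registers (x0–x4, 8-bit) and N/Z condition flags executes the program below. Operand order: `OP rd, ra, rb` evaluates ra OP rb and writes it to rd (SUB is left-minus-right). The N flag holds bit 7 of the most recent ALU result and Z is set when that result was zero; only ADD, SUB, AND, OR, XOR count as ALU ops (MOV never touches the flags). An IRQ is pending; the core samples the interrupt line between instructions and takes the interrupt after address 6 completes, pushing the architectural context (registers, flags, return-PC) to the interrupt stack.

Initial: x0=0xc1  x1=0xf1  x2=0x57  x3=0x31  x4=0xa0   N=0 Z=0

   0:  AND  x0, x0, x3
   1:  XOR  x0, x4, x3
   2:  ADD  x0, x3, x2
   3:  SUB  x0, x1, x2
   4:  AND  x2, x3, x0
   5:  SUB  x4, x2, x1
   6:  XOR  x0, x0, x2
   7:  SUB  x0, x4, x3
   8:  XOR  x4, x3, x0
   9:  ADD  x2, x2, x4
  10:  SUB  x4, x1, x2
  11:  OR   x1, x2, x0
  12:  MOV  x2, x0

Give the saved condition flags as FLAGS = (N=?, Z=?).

after  0: x0=0x01 x1=0xf1 x2=0x57 x3=0x31 x4=0xa0  N=0 Z=0
after  1: x0=0x91 x1=0xf1 x2=0x57 x3=0x31 x4=0xa0  N=1 Z=0
after  2: x0=0x88 x1=0xf1 x2=0x57 x3=0x31 x4=0xa0  N=1 Z=0
after  3: x0=0x9a x1=0xf1 x2=0x57 x3=0x31 x4=0xa0  N=1 Z=0
after  4: x0=0x9a x1=0xf1 x2=0x10 x3=0x31 x4=0xa0  N=0 Z=0
after  5: x0=0x9a x1=0xf1 x2=0x10 x3=0x31 x4=0x1f  N=0 Z=0
after  6: x0=0x8a x1=0xf1 x2=0x10 x3=0x31 x4=0x1f  N=1 Z=0
-- IRQ taken; context saved, return-PC = 7 --

FLAGS = (N=1, Z=0)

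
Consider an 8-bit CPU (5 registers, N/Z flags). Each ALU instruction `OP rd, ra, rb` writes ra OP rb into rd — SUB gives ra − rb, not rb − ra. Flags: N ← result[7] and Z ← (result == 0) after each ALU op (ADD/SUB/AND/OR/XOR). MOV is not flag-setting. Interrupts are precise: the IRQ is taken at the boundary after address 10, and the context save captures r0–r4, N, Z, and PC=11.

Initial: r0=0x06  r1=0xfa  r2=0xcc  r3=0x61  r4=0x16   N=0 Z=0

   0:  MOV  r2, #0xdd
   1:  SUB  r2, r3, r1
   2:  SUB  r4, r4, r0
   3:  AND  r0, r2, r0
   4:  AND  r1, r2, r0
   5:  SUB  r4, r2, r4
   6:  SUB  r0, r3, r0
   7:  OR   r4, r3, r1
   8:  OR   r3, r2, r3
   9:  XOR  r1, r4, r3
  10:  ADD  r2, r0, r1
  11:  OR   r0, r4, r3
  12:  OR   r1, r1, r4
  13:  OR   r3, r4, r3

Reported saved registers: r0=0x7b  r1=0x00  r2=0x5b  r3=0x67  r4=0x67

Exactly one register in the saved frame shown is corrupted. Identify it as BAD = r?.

BAD = r0

after  0: r0=0x06 r1=0xfa r2=0xdd r3=0x61 r4=0x16  N=0 Z=0
after  1: r0=0x06 r1=0xfa r2=0x67 r3=0x61 r4=0x16  N=0 Z=0
after  2: r0=0x06 r1=0xfa r2=0x67 r3=0x61 r4=0x10  N=0 Z=0
after  3: r0=0x06 r1=0xfa r2=0x67 r3=0x61 r4=0x10  N=0 Z=0
after  4: r0=0x06 r1=0x06 r2=0x67 r3=0x61 r4=0x10  N=0 Z=0
after  5: r0=0x06 r1=0x06 r2=0x67 r3=0x61 r4=0x57  N=0 Z=0
after  6: r0=0x5b r1=0x06 r2=0x67 r3=0x61 r4=0x57  N=0 Z=0
after  7: r0=0x5b r1=0x06 r2=0x67 r3=0x61 r4=0x67  N=0 Z=0
after  8: r0=0x5b r1=0x06 r2=0x67 r3=0x67 r4=0x67  N=0 Z=0
after  9: r0=0x5b r1=0x00 r2=0x67 r3=0x67 r4=0x67  N=0 Z=1
after 10: r0=0x5b r1=0x00 r2=0x5b r3=0x67 r4=0x67  N=0 Z=0
-- IRQ taken; context saved, return-PC = 11 --
mismatch: r0: reported 0x7b vs actual 0x5b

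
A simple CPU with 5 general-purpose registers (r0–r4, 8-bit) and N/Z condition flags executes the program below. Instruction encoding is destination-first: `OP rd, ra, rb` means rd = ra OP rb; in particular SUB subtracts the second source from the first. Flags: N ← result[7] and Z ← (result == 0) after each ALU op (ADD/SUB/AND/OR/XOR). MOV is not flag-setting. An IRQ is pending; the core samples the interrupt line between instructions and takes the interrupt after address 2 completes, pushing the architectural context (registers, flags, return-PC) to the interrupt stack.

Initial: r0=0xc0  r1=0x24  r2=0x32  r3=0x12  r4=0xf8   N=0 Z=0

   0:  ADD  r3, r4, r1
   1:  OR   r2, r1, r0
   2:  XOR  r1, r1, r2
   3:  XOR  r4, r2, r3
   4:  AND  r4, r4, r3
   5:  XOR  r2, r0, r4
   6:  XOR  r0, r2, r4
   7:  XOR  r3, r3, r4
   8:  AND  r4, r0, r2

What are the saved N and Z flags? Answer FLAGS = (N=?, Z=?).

FLAGS = (N=1, Z=0)

after  0: r0=0xc0 r1=0x24 r2=0x32 r3=0x1c r4=0xf8  N=0 Z=0
after  1: r0=0xc0 r1=0x24 r2=0xe4 r3=0x1c r4=0xf8  N=1 Z=0
after  2: r0=0xc0 r1=0xc0 r2=0xe4 r3=0x1c r4=0xf8  N=1 Z=0
-- IRQ taken; context saved, return-PC = 3 --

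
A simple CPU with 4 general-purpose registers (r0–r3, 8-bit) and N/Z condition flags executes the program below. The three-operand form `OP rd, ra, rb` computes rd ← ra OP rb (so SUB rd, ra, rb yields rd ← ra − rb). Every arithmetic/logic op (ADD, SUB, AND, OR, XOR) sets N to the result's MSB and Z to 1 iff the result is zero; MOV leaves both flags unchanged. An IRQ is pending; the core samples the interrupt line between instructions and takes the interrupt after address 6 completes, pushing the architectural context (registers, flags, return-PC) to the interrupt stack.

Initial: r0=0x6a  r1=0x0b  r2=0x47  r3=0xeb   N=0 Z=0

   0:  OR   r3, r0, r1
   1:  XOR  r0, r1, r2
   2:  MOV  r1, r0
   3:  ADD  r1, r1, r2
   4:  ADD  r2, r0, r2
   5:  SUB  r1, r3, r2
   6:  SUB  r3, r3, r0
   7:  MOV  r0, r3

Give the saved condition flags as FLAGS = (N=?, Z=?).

FLAGS = (N=0, Z=0)

after  0: r0=0x6a r1=0x0b r2=0x47 r3=0x6b  N=0 Z=0
after  1: r0=0x4c r1=0x0b r2=0x47 r3=0x6b  N=0 Z=0
after  2: r0=0x4c r1=0x4c r2=0x47 r3=0x6b  N=0 Z=0
after  3: r0=0x4c r1=0x93 r2=0x47 r3=0x6b  N=1 Z=0
after  4: r0=0x4c r1=0x93 r2=0x93 r3=0x6b  N=1 Z=0
after  5: r0=0x4c r1=0xd8 r2=0x93 r3=0x6b  N=1 Z=0
after  6: r0=0x4c r1=0xd8 r2=0x93 r3=0x1f  N=0 Z=0
-- IRQ taken; context saved, return-PC = 7 --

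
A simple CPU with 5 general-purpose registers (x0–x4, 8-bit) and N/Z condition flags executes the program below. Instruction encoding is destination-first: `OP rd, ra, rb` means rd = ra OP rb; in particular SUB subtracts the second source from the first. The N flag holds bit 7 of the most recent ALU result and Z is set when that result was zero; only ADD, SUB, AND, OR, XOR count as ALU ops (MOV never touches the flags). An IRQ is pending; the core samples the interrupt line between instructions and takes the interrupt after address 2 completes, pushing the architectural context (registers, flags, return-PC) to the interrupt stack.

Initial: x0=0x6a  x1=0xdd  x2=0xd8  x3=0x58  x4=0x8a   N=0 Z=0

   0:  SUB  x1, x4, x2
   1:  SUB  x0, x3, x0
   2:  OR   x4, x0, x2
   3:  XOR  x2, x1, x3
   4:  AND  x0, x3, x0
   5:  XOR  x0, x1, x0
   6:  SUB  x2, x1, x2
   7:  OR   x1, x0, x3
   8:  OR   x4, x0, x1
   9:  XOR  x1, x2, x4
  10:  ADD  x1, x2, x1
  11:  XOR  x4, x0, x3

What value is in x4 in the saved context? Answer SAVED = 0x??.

SAVED = 0xfe

after  0: x0=0x6a x1=0xb2 x2=0xd8 x3=0x58 x4=0x8a  N=1 Z=0
after  1: x0=0xee x1=0xb2 x2=0xd8 x3=0x58 x4=0x8a  N=1 Z=0
after  2: x0=0xee x1=0xb2 x2=0xd8 x3=0x58 x4=0xfe  N=1 Z=0
-- IRQ taken; context saved, return-PC = 3 --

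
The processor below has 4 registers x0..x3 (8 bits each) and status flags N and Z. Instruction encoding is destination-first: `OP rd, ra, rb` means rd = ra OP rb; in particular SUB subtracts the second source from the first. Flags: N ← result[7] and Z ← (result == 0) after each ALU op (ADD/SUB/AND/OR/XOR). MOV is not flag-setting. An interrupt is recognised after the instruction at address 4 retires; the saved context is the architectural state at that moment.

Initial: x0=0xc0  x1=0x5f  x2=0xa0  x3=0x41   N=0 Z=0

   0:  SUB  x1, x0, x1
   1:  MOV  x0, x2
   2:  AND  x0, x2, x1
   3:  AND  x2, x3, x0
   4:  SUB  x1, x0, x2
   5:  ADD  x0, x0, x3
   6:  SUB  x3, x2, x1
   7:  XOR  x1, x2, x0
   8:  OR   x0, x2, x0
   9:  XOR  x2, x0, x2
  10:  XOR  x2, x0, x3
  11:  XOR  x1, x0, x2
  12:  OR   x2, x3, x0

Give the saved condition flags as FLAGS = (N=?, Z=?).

FLAGS = (N=0, Z=0)

after  0: x0=0xc0 x1=0x61 x2=0xa0 x3=0x41  N=0 Z=0
after  1: x0=0xa0 x1=0x61 x2=0xa0 x3=0x41  N=0 Z=0
after  2: x0=0x20 x1=0x61 x2=0xa0 x3=0x41  N=0 Z=0
after  3: x0=0x20 x1=0x61 x2=0x00 x3=0x41  N=0 Z=1
after  4: x0=0x20 x1=0x20 x2=0x00 x3=0x41  N=0 Z=0
-- IRQ taken; context saved, return-PC = 5 --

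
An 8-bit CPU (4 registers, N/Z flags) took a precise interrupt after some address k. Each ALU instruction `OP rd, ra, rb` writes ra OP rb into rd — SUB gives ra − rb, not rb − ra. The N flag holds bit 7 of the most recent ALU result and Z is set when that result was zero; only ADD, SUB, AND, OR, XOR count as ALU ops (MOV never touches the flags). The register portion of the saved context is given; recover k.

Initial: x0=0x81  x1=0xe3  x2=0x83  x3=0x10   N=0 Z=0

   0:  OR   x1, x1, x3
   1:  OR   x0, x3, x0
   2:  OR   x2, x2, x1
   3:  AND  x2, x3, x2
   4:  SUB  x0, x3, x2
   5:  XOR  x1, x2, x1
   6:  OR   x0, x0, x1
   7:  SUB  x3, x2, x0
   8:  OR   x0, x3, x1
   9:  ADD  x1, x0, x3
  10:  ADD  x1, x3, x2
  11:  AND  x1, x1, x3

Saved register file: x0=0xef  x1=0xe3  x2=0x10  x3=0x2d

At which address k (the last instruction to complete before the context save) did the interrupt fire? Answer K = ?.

K = 8

after  0: x0=0x81 x1=0xf3 x2=0x83 x3=0x10  N=1 Z=0
after  1: x0=0x91 x1=0xf3 x2=0x83 x3=0x10  N=1 Z=0
after  2: x0=0x91 x1=0xf3 x2=0xf3 x3=0x10  N=1 Z=0
after  3: x0=0x91 x1=0xf3 x2=0x10 x3=0x10  N=0 Z=0
after  4: x0=0x00 x1=0xf3 x2=0x10 x3=0x10  N=0 Z=1
after  5: x0=0x00 x1=0xe3 x2=0x10 x3=0x10  N=1 Z=0
after  6: x0=0xe3 x1=0xe3 x2=0x10 x3=0x10  N=1 Z=0
after  7: x0=0xe3 x1=0xe3 x2=0x10 x3=0x2d  N=0 Z=0
after  8: x0=0xef x1=0xe3 x2=0x10 x3=0x2d  N=1 Z=0
-- IRQ taken; context saved, return-PC = 9 --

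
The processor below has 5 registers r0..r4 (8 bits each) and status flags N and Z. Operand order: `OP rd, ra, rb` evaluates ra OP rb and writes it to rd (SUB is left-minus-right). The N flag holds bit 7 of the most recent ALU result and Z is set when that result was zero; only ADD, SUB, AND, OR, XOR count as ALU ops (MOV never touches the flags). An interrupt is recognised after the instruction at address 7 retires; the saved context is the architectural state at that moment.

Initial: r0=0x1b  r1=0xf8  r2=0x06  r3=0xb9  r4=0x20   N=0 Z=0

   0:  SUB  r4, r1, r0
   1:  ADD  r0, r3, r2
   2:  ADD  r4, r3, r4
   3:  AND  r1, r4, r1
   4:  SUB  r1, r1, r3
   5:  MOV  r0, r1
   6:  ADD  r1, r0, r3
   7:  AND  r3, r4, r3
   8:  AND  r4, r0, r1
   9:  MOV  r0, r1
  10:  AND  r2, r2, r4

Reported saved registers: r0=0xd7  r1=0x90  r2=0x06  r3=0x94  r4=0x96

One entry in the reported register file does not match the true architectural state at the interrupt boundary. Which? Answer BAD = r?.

after  0: r0=0x1b r1=0xf8 r2=0x06 r3=0xb9 r4=0xdd  N=1 Z=0
after  1: r0=0xbf r1=0xf8 r2=0x06 r3=0xb9 r4=0xdd  N=1 Z=0
after  2: r0=0xbf r1=0xf8 r2=0x06 r3=0xb9 r4=0x96  N=1 Z=0
after  3: r0=0xbf r1=0x90 r2=0x06 r3=0xb9 r4=0x96  N=1 Z=0
after  4: r0=0xbf r1=0xd7 r2=0x06 r3=0xb9 r4=0x96  N=1 Z=0
after  5: r0=0xd7 r1=0xd7 r2=0x06 r3=0xb9 r4=0x96  N=1 Z=0
after  6: r0=0xd7 r1=0x90 r2=0x06 r3=0xb9 r4=0x96  N=1 Z=0
after  7: r0=0xd7 r1=0x90 r2=0x06 r3=0x90 r4=0x96  N=1 Z=0
-- IRQ taken; context saved, return-PC = 8 --
mismatch: r3: reported 0x94 vs actual 0x90

BAD = r3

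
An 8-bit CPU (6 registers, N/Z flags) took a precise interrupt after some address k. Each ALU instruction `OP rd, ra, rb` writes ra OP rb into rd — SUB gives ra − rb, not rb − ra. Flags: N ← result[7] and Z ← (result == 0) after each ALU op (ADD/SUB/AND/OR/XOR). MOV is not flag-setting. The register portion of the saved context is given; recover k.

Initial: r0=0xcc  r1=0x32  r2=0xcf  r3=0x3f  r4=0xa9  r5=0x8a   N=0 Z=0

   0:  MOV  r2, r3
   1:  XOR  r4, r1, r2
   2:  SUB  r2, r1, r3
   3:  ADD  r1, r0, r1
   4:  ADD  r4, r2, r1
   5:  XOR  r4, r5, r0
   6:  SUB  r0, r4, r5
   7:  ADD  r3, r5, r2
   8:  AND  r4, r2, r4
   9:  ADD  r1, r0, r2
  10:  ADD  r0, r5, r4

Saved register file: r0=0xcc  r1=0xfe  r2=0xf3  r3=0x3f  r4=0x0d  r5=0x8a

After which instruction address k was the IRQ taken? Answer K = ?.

after  0: r0=0xcc r1=0x32 r2=0x3f r3=0x3f r4=0xa9 r5=0x8a  N=0 Z=0
after  1: r0=0xcc r1=0x32 r2=0x3f r3=0x3f r4=0x0d r5=0x8a  N=0 Z=0
after  2: r0=0xcc r1=0x32 r2=0xf3 r3=0x3f r4=0x0d r5=0x8a  N=1 Z=0
after  3: r0=0xcc r1=0xfe r2=0xf3 r3=0x3f r4=0x0d r5=0x8a  N=1 Z=0
-- IRQ taken; context saved, return-PC = 4 --

K = 3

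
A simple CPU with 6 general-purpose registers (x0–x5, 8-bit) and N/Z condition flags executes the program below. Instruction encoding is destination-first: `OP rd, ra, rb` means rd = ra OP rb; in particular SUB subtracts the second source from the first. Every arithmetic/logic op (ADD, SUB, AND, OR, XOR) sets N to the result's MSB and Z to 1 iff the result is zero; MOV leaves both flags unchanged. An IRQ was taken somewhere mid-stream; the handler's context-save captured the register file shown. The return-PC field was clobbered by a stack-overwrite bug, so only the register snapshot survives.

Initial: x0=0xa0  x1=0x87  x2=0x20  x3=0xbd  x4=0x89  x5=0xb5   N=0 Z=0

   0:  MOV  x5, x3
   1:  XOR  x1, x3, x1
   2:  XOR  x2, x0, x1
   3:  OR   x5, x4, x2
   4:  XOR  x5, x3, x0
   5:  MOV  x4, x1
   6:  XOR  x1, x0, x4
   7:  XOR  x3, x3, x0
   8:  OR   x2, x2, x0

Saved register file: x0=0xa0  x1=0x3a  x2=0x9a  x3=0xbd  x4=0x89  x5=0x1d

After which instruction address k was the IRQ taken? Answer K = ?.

K = 4

after  0: x0=0xa0 x1=0x87 x2=0x20 x3=0xbd x4=0x89 x5=0xbd  N=0 Z=0
after  1: x0=0xa0 x1=0x3a x2=0x20 x3=0xbd x4=0x89 x5=0xbd  N=0 Z=0
after  2: x0=0xa0 x1=0x3a x2=0x9a x3=0xbd x4=0x89 x5=0xbd  N=1 Z=0
after  3: x0=0xa0 x1=0x3a x2=0x9a x3=0xbd x4=0x89 x5=0x9b  N=1 Z=0
after  4: x0=0xa0 x1=0x3a x2=0x9a x3=0xbd x4=0x89 x5=0x1d  N=0 Z=0
-- IRQ taken; context saved, return-PC = 5 --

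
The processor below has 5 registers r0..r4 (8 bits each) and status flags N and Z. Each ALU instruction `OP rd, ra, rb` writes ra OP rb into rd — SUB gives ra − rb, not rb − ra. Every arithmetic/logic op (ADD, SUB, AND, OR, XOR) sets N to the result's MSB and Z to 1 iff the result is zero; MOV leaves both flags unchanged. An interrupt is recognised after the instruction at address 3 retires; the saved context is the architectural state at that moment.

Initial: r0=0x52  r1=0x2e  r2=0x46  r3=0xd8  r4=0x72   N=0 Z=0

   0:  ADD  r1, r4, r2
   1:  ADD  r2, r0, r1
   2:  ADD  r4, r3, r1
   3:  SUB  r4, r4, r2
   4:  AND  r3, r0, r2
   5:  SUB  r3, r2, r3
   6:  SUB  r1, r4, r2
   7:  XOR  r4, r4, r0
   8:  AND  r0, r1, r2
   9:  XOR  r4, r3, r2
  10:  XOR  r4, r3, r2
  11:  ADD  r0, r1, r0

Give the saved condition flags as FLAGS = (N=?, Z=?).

after  0: r0=0x52 r1=0xb8 r2=0x46 r3=0xd8 r4=0x72  N=1 Z=0
after  1: r0=0x52 r1=0xb8 r2=0x0a r3=0xd8 r4=0x72  N=0 Z=0
after  2: r0=0x52 r1=0xb8 r2=0x0a r3=0xd8 r4=0x90  N=1 Z=0
after  3: r0=0x52 r1=0xb8 r2=0x0a r3=0xd8 r4=0x86  N=1 Z=0
-- IRQ taken; context saved, return-PC = 4 --

FLAGS = (N=1, Z=0)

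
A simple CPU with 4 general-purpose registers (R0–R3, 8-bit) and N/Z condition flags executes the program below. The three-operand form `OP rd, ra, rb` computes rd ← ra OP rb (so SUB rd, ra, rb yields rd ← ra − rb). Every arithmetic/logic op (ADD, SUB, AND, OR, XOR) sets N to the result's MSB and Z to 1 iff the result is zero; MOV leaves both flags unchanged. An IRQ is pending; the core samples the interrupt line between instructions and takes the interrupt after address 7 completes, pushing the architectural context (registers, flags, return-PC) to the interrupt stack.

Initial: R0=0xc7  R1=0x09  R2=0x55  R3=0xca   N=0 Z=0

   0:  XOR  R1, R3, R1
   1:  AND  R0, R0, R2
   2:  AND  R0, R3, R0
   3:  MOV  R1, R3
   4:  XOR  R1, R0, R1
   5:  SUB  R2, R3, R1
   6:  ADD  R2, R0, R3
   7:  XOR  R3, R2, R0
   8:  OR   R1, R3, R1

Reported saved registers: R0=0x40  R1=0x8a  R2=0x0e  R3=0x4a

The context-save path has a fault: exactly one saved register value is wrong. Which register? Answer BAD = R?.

after  0: R0=0xc7 R1=0xc3 R2=0x55 R3=0xca  N=1 Z=0
after  1: R0=0x45 R1=0xc3 R2=0x55 R3=0xca  N=0 Z=0
after  2: R0=0x40 R1=0xc3 R2=0x55 R3=0xca  N=0 Z=0
after  3: R0=0x40 R1=0xca R2=0x55 R3=0xca  N=0 Z=0
after  4: R0=0x40 R1=0x8a R2=0x55 R3=0xca  N=1 Z=0
after  5: R0=0x40 R1=0x8a R2=0x40 R3=0xca  N=0 Z=0
after  6: R0=0x40 R1=0x8a R2=0x0a R3=0xca  N=0 Z=0
after  7: R0=0x40 R1=0x8a R2=0x0a R3=0x4a  N=0 Z=0
-- IRQ taken; context saved, return-PC = 8 --
mismatch: R2: reported 0x0e vs actual 0x0a

BAD = R2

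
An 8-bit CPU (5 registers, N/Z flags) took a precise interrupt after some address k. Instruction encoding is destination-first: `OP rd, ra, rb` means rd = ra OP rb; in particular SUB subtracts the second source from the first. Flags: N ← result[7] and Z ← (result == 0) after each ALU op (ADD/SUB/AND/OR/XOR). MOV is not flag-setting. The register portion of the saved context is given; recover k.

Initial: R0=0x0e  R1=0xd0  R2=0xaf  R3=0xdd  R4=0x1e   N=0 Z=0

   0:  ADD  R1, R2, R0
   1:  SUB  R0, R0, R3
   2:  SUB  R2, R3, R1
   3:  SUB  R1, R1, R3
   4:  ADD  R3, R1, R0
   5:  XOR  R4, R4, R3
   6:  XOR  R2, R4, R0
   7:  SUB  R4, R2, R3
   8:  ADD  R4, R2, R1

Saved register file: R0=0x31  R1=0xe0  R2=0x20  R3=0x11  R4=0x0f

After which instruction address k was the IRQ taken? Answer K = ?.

after  0: R0=0x0e R1=0xbd R2=0xaf R3=0xdd R4=0x1e  N=1 Z=0
after  1: R0=0x31 R1=0xbd R2=0xaf R3=0xdd R4=0x1e  N=0 Z=0
after  2: R0=0x31 R1=0xbd R2=0x20 R3=0xdd R4=0x1e  N=0 Z=0
after  3: R0=0x31 R1=0xe0 R2=0x20 R3=0xdd R4=0x1e  N=1 Z=0
after  4: R0=0x31 R1=0xe0 R2=0x20 R3=0x11 R4=0x1e  N=0 Z=0
after  5: R0=0x31 R1=0xe0 R2=0x20 R3=0x11 R4=0x0f  N=0 Z=0
-- IRQ taken; context saved, return-PC = 6 --

K = 5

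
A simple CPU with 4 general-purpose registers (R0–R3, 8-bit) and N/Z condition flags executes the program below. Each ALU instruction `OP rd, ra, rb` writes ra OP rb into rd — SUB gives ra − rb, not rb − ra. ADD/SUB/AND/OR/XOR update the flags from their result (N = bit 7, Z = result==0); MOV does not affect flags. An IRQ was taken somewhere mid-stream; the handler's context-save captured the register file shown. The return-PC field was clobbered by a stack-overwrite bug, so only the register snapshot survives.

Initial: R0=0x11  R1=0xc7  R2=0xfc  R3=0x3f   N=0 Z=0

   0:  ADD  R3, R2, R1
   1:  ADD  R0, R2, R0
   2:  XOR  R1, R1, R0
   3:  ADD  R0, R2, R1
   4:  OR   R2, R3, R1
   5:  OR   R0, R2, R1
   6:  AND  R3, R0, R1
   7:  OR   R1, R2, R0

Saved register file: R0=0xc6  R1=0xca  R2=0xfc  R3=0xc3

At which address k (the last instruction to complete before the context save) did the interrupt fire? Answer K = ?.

after  0: R0=0x11 R1=0xc7 R2=0xfc R3=0xc3  N=1 Z=0
after  1: R0=0x0d R1=0xc7 R2=0xfc R3=0xc3  N=0 Z=0
after  2: R0=0x0d R1=0xca R2=0xfc R3=0xc3  N=1 Z=0
after  3: R0=0xc6 R1=0xca R2=0xfc R3=0xc3  N=1 Z=0
-- IRQ taken; context saved, return-PC = 4 --

K = 3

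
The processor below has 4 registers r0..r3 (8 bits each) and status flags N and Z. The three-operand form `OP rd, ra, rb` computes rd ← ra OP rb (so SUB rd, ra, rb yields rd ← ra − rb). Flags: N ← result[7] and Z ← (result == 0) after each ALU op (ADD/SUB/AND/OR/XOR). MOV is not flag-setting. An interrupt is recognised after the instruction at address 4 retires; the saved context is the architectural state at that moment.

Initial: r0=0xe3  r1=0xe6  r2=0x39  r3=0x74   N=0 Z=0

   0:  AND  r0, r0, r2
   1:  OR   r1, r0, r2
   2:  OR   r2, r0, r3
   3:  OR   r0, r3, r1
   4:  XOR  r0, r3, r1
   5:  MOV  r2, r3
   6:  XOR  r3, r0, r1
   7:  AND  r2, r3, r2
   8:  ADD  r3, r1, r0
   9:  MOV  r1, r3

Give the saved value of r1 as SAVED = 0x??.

SAVED = 0x39

after  0: r0=0x21 r1=0xe6 r2=0x39 r3=0x74  N=0 Z=0
after  1: r0=0x21 r1=0x39 r2=0x39 r3=0x74  N=0 Z=0
after  2: r0=0x21 r1=0x39 r2=0x75 r3=0x74  N=0 Z=0
after  3: r0=0x7d r1=0x39 r2=0x75 r3=0x74  N=0 Z=0
after  4: r0=0x4d r1=0x39 r2=0x75 r3=0x74  N=0 Z=0
-- IRQ taken; context saved, return-PC = 5 --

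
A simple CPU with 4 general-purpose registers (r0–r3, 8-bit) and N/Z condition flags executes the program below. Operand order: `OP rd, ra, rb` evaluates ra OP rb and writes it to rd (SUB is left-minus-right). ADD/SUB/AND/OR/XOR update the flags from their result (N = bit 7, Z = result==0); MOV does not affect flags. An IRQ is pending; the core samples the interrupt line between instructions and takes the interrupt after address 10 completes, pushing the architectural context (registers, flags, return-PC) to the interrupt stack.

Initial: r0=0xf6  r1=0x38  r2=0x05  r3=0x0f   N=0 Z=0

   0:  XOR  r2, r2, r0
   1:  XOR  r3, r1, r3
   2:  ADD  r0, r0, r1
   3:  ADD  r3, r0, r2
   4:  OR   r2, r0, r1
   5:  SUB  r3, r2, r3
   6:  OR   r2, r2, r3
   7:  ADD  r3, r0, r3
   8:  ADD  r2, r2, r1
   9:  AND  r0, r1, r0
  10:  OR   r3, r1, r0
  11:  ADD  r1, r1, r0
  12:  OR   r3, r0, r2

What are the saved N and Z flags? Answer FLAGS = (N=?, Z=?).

after  0: r0=0xf6 r1=0x38 r2=0xf3 r3=0x0f  N=1 Z=0
after  1: r0=0xf6 r1=0x38 r2=0xf3 r3=0x37  N=0 Z=0
after  2: r0=0x2e r1=0x38 r2=0xf3 r3=0x37  N=0 Z=0
after  3: r0=0x2e r1=0x38 r2=0xf3 r3=0x21  N=0 Z=0
after  4: r0=0x2e r1=0x38 r2=0x3e r3=0x21  N=0 Z=0
after  5: r0=0x2e r1=0x38 r2=0x3e r3=0x1d  N=0 Z=0
after  6: r0=0x2e r1=0x38 r2=0x3f r3=0x1d  N=0 Z=0
after  7: r0=0x2e r1=0x38 r2=0x3f r3=0x4b  N=0 Z=0
after  8: r0=0x2e r1=0x38 r2=0x77 r3=0x4b  N=0 Z=0
after  9: r0=0x28 r1=0x38 r2=0x77 r3=0x4b  N=0 Z=0
after 10: r0=0x28 r1=0x38 r2=0x77 r3=0x38  N=0 Z=0
-- IRQ taken; context saved, return-PC = 11 --

FLAGS = (N=0, Z=0)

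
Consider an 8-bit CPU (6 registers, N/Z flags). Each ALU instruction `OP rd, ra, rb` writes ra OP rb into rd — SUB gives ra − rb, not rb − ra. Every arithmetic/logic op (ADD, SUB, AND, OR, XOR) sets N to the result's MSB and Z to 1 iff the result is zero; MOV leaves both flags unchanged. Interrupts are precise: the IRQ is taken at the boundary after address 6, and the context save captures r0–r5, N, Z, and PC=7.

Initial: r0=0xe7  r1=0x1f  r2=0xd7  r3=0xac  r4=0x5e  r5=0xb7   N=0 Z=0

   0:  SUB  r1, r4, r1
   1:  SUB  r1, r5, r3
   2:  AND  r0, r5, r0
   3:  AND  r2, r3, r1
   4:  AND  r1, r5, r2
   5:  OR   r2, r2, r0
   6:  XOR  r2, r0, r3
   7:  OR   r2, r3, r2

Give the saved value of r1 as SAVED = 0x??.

after  0: r0=0xe7 r1=0x3f r2=0xd7 r3=0xac r4=0x5e r5=0xb7  N=0 Z=0
after  1: r0=0xe7 r1=0x0b r2=0xd7 r3=0xac r4=0x5e r5=0xb7  N=0 Z=0
after  2: r0=0xa7 r1=0x0b r2=0xd7 r3=0xac r4=0x5e r5=0xb7  N=1 Z=0
after  3: r0=0xa7 r1=0x0b r2=0x08 r3=0xac r4=0x5e r5=0xb7  N=0 Z=0
after  4: r0=0xa7 r1=0x00 r2=0x08 r3=0xac r4=0x5e r5=0xb7  N=0 Z=1
after  5: r0=0xa7 r1=0x00 r2=0xaf r3=0xac r4=0x5e r5=0xb7  N=1 Z=0
after  6: r0=0xa7 r1=0x00 r2=0x0b r3=0xac r4=0x5e r5=0xb7  N=0 Z=0
-- IRQ taken; context saved, return-PC = 7 --

SAVED = 0x00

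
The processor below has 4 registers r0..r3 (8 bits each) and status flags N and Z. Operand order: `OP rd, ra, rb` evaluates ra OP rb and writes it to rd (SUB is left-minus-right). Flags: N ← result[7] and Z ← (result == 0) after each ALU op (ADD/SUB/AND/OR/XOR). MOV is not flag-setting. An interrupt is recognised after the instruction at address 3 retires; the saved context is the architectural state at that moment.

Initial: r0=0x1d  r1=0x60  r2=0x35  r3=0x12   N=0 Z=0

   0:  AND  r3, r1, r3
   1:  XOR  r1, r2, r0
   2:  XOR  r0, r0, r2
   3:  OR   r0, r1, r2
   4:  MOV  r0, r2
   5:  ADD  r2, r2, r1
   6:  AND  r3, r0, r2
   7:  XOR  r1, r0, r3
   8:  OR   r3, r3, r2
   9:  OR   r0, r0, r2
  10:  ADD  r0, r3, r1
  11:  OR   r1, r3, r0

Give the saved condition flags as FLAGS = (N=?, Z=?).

after  0: r0=0x1d r1=0x60 r2=0x35 r3=0x00  N=0 Z=1
after  1: r0=0x1d r1=0x28 r2=0x35 r3=0x00  N=0 Z=0
after  2: r0=0x28 r1=0x28 r2=0x35 r3=0x00  N=0 Z=0
after  3: r0=0x3d r1=0x28 r2=0x35 r3=0x00  N=0 Z=0
-- IRQ taken; context saved, return-PC = 4 --

FLAGS = (N=0, Z=0)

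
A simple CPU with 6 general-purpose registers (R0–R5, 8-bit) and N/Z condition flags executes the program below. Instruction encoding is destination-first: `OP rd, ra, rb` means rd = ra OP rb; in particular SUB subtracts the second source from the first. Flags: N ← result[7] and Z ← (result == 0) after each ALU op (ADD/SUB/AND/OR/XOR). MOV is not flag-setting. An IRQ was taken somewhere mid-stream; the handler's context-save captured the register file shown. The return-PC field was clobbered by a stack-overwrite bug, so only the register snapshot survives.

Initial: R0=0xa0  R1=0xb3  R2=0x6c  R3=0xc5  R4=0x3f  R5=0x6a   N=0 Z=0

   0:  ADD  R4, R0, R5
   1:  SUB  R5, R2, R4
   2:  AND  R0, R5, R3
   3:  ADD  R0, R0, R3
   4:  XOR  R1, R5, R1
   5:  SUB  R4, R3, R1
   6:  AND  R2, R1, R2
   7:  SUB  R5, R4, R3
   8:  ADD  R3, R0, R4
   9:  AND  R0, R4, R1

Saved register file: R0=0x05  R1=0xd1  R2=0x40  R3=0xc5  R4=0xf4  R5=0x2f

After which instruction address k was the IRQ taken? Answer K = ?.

K = 7

after  0: R0=0xa0 R1=0xb3 R2=0x6c R3=0xc5 R4=0x0a R5=0x6a  N=0 Z=0
after  1: R0=0xa0 R1=0xb3 R2=0x6c R3=0xc5 R4=0x0a R5=0x62  N=0 Z=0
after  2: R0=0x40 R1=0xb3 R2=0x6c R3=0xc5 R4=0x0a R5=0x62  N=0 Z=0
after  3: R0=0x05 R1=0xb3 R2=0x6c R3=0xc5 R4=0x0a R5=0x62  N=0 Z=0
after  4: R0=0x05 R1=0xd1 R2=0x6c R3=0xc5 R4=0x0a R5=0x62  N=1 Z=0
after  5: R0=0x05 R1=0xd1 R2=0x6c R3=0xc5 R4=0xf4 R5=0x62  N=1 Z=0
after  6: R0=0x05 R1=0xd1 R2=0x40 R3=0xc5 R4=0xf4 R5=0x62  N=0 Z=0
after  7: R0=0x05 R1=0xd1 R2=0x40 R3=0xc5 R4=0xf4 R5=0x2f  N=0 Z=0
-- IRQ taken; context saved, return-PC = 8 --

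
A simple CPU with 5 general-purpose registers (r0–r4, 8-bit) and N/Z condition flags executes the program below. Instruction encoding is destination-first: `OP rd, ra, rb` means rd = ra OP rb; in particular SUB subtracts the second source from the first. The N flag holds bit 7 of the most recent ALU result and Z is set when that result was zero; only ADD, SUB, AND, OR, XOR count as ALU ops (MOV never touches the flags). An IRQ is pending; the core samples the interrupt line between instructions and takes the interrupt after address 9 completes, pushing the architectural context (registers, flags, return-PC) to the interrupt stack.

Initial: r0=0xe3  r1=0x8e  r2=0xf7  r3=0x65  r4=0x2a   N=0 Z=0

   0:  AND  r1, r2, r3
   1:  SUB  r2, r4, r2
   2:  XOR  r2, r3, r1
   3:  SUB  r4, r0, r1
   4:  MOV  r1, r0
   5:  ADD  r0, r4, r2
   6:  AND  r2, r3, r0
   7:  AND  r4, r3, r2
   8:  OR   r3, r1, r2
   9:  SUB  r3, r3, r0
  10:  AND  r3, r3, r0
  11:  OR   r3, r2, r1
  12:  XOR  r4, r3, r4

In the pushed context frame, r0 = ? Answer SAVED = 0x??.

after  0: r0=0xe3 r1=0x65 r2=0xf7 r3=0x65 r4=0x2a  N=0 Z=0
after  1: r0=0xe3 r1=0x65 r2=0x33 r3=0x65 r4=0x2a  N=0 Z=0
after  2: r0=0xe3 r1=0x65 r2=0x00 r3=0x65 r4=0x2a  N=0 Z=1
after  3: r0=0xe3 r1=0x65 r2=0x00 r3=0x65 r4=0x7e  N=0 Z=0
after  4: r0=0xe3 r1=0xe3 r2=0x00 r3=0x65 r4=0x7e  N=0 Z=0
after  5: r0=0x7e r1=0xe3 r2=0x00 r3=0x65 r4=0x7e  N=0 Z=0
after  6: r0=0x7e r1=0xe3 r2=0x64 r3=0x65 r4=0x7e  N=0 Z=0
after  7: r0=0x7e r1=0xe3 r2=0x64 r3=0x65 r4=0x64  N=0 Z=0
after  8: r0=0x7e r1=0xe3 r2=0x64 r3=0xe7 r4=0x64  N=1 Z=0
after  9: r0=0x7e r1=0xe3 r2=0x64 r3=0x69 r4=0x64  N=0 Z=0
-- IRQ taken; context saved, return-PC = 10 --

SAVED = 0x7e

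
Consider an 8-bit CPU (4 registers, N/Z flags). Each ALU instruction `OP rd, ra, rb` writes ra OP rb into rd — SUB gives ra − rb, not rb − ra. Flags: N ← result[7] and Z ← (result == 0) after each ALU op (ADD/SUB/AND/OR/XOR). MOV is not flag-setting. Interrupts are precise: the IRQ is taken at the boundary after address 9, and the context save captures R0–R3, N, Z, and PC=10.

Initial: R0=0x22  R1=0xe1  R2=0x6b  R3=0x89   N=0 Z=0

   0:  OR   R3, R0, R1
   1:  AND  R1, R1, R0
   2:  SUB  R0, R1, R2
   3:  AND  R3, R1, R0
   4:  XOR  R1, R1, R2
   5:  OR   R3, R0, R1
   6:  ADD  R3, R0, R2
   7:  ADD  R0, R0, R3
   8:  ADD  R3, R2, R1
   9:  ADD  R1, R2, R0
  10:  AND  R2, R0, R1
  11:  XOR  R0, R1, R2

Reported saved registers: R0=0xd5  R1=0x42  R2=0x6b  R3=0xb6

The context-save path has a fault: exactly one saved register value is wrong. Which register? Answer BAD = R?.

after  0: R0=0x22 R1=0xe1 R2=0x6b R3=0xe3  N=1 Z=0
after  1: R0=0x22 R1=0x20 R2=0x6b R3=0xe3  N=0 Z=0
after  2: R0=0xb5 R1=0x20 R2=0x6b R3=0xe3  N=1 Z=0
after  3: R0=0xb5 R1=0x20 R2=0x6b R3=0x20  N=0 Z=0
after  4: R0=0xb5 R1=0x4b R2=0x6b R3=0x20  N=0 Z=0
after  5: R0=0xb5 R1=0x4b R2=0x6b R3=0xff  N=1 Z=0
after  6: R0=0xb5 R1=0x4b R2=0x6b R3=0x20  N=0 Z=0
after  7: R0=0xd5 R1=0x4b R2=0x6b R3=0x20  N=1 Z=0
after  8: R0=0xd5 R1=0x4b R2=0x6b R3=0xb6  N=1 Z=0
after  9: R0=0xd5 R1=0x40 R2=0x6b R3=0xb6  N=0 Z=0
-- IRQ taken; context saved, return-PC = 10 --
mismatch: R1: reported 0x42 vs actual 0x40

BAD = R1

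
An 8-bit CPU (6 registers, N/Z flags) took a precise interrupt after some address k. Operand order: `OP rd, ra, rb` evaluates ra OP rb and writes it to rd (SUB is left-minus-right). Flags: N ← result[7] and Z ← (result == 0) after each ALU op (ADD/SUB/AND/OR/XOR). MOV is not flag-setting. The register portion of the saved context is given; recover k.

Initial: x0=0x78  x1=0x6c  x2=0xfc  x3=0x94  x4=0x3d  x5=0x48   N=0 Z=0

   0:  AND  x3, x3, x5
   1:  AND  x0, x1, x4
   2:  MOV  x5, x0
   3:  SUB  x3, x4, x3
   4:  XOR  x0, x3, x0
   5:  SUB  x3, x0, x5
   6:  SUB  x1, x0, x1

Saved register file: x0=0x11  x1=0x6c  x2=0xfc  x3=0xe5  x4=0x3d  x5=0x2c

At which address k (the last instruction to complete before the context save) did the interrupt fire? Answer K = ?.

K = 5

after  0: x0=0x78 x1=0x6c x2=0xfc x3=0x00 x4=0x3d x5=0x48  N=0 Z=1
after  1: x0=0x2c x1=0x6c x2=0xfc x3=0x00 x4=0x3d x5=0x48  N=0 Z=0
after  2: x0=0x2c x1=0x6c x2=0xfc x3=0x00 x4=0x3d x5=0x2c  N=0 Z=0
after  3: x0=0x2c x1=0x6c x2=0xfc x3=0x3d x4=0x3d x5=0x2c  N=0 Z=0
after  4: x0=0x11 x1=0x6c x2=0xfc x3=0x3d x4=0x3d x5=0x2c  N=0 Z=0
after  5: x0=0x11 x1=0x6c x2=0xfc x3=0xe5 x4=0x3d x5=0x2c  N=1 Z=0
-- IRQ taken; context saved, return-PC = 6 --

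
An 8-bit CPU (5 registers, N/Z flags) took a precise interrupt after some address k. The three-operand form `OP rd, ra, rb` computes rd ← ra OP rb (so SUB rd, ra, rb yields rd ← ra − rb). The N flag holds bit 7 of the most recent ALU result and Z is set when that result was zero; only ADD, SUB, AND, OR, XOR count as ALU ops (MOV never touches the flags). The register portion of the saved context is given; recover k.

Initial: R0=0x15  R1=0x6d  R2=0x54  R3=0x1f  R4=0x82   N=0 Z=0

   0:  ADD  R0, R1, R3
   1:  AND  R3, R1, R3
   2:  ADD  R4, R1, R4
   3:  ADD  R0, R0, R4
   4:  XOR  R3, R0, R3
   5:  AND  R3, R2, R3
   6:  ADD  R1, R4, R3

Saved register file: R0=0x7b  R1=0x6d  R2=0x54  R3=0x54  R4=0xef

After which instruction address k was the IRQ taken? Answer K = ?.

after  0: R0=0x8c R1=0x6d R2=0x54 R3=0x1f R4=0x82  N=1 Z=0
after  1: R0=0x8c R1=0x6d R2=0x54 R3=0x0d R4=0x82  N=0 Z=0
after  2: R0=0x8c R1=0x6d R2=0x54 R3=0x0d R4=0xef  N=1 Z=0
after  3: R0=0x7b R1=0x6d R2=0x54 R3=0x0d R4=0xef  N=0 Z=0
after  4: R0=0x7b R1=0x6d R2=0x54 R3=0x76 R4=0xef  N=0 Z=0
after  5: R0=0x7b R1=0x6d R2=0x54 R3=0x54 R4=0xef  N=0 Z=0
-- IRQ taken; context saved, return-PC = 6 --

K = 5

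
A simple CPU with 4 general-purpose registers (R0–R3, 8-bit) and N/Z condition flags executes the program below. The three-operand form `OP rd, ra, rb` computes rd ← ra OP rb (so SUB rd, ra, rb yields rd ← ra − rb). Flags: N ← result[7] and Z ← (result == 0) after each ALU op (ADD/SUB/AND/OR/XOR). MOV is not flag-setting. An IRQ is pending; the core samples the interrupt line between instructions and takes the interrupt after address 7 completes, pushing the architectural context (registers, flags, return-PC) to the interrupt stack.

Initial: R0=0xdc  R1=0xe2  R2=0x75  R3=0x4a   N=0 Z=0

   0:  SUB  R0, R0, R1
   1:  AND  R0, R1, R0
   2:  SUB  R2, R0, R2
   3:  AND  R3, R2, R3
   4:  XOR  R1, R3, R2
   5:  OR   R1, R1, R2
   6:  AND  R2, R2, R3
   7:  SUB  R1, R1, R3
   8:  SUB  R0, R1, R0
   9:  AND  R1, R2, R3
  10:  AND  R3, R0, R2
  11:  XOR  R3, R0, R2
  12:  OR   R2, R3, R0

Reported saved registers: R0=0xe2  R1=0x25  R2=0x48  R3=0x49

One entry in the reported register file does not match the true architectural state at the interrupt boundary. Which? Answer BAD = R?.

after  0: R0=0xfa R1=0xe2 R2=0x75 R3=0x4a  N=1 Z=0
after  1: R0=0xe2 R1=0xe2 R2=0x75 R3=0x4a  N=1 Z=0
after  2: R0=0xe2 R1=0xe2 R2=0x6d R3=0x4a  N=0 Z=0
after  3: R0=0xe2 R1=0xe2 R2=0x6d R3=0x48  N=0 Z=0
after  4: R0=0xe2 R1=0x25 R2=0x6d R3=0x48  N=0 Z=0
after  5: R0=0xe2 R1=0x6d R2=0x6d R3=0x48  N=0 Z=0
after  6: R0=0xe2 R1=0x6d R2=0x48 R3=0x48  N=0 Z=0
after  7: R0=0xe2 R1=0x25 R2=0x48 R3=0x48  N=0 Z=0
-- IRQ taken; context saved, return-PC = 8 --
mismatch: R3: reported 0x49 vs actual 0x48

BAD = R3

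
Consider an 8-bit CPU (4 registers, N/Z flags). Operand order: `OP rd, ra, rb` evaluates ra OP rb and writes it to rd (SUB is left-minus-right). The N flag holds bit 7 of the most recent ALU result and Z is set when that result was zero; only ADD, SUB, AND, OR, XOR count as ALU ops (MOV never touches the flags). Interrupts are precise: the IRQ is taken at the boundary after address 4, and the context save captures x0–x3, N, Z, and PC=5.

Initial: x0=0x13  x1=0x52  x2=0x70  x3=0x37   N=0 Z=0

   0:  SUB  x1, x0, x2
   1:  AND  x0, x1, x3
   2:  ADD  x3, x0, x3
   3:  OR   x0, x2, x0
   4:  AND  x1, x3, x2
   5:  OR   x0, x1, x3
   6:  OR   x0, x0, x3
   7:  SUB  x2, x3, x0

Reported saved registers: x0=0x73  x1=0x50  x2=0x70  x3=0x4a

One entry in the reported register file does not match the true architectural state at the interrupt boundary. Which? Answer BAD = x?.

after  0: x0=0x13 x1=0xa3 x2=0x70 x3=0x37  N=1 Z=0
after  1: x0=0x23 x1=0xa3 x2=0x70 x3=0x37  N=0 Z=0
after  2: x0=0x23 x1=0xa3 x2=0x70 x3=0x5a  N=0 Z=0
after  3: x0=0x73 x1=0xa3 x2=0x70 x3=0x5a  N=0 Z=0
after  4: x0=0x73 x1=0x50 x2=0x70 x3=0x5a  N=0 Z=0
-- IRQ taken; context saved, return-PC = 5 --
mismatch: x3: reported 0x4a vs actual 0x5a

BAD = x3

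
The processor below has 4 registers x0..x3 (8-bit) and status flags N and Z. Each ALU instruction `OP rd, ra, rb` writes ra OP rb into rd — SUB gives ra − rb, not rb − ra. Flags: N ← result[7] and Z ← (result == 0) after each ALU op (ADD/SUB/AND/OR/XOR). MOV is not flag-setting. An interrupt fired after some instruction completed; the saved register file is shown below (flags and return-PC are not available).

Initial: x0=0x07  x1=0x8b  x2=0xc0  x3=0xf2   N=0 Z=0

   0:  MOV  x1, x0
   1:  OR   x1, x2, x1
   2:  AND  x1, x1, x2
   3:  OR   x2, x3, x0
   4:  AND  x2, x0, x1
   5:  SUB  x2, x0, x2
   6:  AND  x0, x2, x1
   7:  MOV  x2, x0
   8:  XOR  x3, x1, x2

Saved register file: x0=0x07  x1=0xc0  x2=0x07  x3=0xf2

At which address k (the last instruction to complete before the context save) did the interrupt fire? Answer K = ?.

K = 5

after  0: x0=0x07 x1=0x07 x2=0xc0 x3=0xf2  N=0 Z=0
after  1: x0=0x07 x1=0xc7 x2=0xc0 x3=0xf2  N=1 Z=0
after  2: x0=0x07 x1=0xc0 x2=0xc0 x3=0xf2  N=1 Z=0
after  3: x0=0x07 x1=0xc0 x2=0xf7 x3=0xf2  N=1 Z=0
after  4: x0=0x07 x1=0xc0 x2=0x00 x3=0xf2  N=0 Z=1
after  5: x0=0x07 x1=0xc0 x2=0x07 x3=0xf2  N=0 Z=0
-- IRQ taken; context saved, return-PC = 6 --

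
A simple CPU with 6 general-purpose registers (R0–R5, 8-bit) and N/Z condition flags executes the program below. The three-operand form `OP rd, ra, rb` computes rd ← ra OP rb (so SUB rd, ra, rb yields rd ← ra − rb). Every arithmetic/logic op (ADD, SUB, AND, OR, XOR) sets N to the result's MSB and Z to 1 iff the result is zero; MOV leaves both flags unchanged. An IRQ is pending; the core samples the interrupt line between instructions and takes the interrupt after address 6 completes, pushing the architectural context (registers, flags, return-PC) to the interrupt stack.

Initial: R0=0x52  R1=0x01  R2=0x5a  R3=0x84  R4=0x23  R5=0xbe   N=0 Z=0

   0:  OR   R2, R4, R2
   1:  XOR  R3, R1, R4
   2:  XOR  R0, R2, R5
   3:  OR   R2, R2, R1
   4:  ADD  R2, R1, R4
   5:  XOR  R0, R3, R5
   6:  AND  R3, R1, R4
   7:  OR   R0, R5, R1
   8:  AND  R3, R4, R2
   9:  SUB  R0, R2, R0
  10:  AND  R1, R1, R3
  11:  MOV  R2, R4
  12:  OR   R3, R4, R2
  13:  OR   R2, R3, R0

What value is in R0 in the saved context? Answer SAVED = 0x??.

SAVED = 0x9c

after  0: R0=0x52 R1=0x01 R2=0x7b R3=0x84 R4=0x23 R5=0xbe  N=0 Z=0
after  1: R0=0x52 R1=0x01 R2=0x7b R3=0x22 R4=0x23 R5=0xbe  N=0 Z=0
after  2: R0=0xc5 R1=0x01 R2=0x7b R3=0x22 R4=0x23 R5=0xbe  N=1 Z=0
after  3: R0=0xc5 R1=0x01 R2=0x7b R3=0x22 R4=0x23 R5=0xbe  N=0 Z=0
after  4: R0=0xc5 R1=0x01 R2=0x24 R3=0x22 R4=0x23 R5=0xbe  N=0 Z=0
after  5: R0=0x9c R1=0x01 R2=0x24 R3=0x22 R4=0x23 R5=0xbe  N=1 Z=0
after  6: R0=0x9c R1=0x01 R2=0x24 R3=0x01 R4=0x23 R5=0xbe  N=0 Z=0
-- IRQ taken; context saved, return-PC = 7 --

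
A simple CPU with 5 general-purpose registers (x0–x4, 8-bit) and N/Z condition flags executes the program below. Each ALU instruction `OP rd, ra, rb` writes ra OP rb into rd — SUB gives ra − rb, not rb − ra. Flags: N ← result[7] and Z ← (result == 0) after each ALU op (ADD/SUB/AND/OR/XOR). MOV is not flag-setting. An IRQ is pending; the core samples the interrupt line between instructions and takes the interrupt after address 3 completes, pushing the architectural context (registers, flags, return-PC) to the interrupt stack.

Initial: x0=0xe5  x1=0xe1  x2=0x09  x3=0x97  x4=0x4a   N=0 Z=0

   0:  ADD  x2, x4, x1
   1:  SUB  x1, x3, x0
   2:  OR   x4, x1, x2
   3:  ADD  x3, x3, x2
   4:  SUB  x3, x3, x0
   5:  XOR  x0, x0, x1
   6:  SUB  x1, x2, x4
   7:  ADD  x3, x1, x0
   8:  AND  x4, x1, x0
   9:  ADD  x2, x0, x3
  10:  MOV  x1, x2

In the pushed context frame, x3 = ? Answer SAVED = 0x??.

after  0: x0=0xe5 x1=0xe1 x2=0x2b x3=0x97 x4=0x4a  N=0 Z=0
after  1: x0=0xe5 x1=0xb2 x2=0x2b x3=0x97 x4=0x4a  N=1 Z=0
after  2: x0=0xe5 x1=0xb2 x2=0x2b x3=0x97 x4=0xbb  N=1 Z=0
after  3: x0=0xe5 x1=0xb2 x2=0x2b x3=0xc2 x4=0xbb  N=1 Z=0
-- IRQ taken; context saved, return-PC = 4 --

SAVED = 0xc2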